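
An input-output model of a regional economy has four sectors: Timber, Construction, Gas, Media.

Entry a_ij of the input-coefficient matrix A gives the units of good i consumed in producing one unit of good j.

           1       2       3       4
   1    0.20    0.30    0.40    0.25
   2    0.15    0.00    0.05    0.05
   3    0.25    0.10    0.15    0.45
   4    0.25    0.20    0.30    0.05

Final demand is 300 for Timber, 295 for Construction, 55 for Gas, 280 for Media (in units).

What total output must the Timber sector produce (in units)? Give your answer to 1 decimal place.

x_1 = 1717.4

I − A =
  [   0.80    -0.30    -0.40    -0.25]
  [  -0.15     1.00    -0.05    -0.05]
  [  -0.25    -0.10     0.85    -0.45]
  [  -0.25    -0.20    -0.30     0.95]
Compute the cofactors C_ij = (−1)^(i+j)·(3×3 minor ij) of I−A; the adjugate is their transpose:
adj(I−A) = Cᵀ =
  [ 0.653250   0.325750   0.472250   0.412750]
  [ 0.132750   0.326125   0.120125   0.109000]
  [ 0.376500   0.259250   0.635500   0.413750]
  [ 0.318750   0.236250   0.350250   0.528000]
det(I−A) = Σ_j (I−A)_1j·C_1j = (0.80)(0.653250) + (-0.30)(0.132750) + (-0.40)(0.376500) + (-0.25)(0.318750) = 0.2524875
(I − A)⁻¹ = adj(I−A) / det(I−A) ≈
  [   2.5873     1.2902     1.8704     1.6347]
  [   0.5258     1.2916     0.4758     0.4317]
  [   1.4912     1.0268     2.5170     1.6387]
  [   1.2624     0.9357     1.3872     2.0912]
x = (I − A)⁻¹ d = adj(I−A)·d / det(I−A), with det(I−A) = 0.2524875:
  x_1 = (0.653250·300 + 0.325750·295 + 0.472250·55 + 0.412750·280) / 0.2524875 = 433.615 / 0.2524875 ≈ 1717.4
  x_2 = (0.132750·300 + 0.326125·295 + 0.120125·55 + 0.109000·280) / 0.2524875 = 173.15875 / 0.2524875 ≈ 685.8
  x_3 = (0.376500·300 + 0.259250·295 + 0.635500·55 + 0.413750·280) / 0.2524875 = 340.23125 / 0.2524875 ≈ 1347.5
  x_4 = (0.318750·300 + 0.236250·295 + 0.350250·55 + 0.528000·280) / 0.2524875 = 332.4225 / 0.2524875 ≈ 1316.6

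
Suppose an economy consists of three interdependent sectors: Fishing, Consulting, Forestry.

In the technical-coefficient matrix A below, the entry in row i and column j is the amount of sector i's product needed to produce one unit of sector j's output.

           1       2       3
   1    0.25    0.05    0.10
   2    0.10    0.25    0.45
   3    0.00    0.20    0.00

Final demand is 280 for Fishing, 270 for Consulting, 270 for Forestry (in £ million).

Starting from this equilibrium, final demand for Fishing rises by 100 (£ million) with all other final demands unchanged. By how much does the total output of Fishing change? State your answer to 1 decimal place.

Δx_1 = 135.2

I − A =
  [   0.75    -0.05    -0.10]
  [  -0.10     0.75    -0.45]
  [   0.00    -0.20     1.00]
Cofactors of I−A, C_ij = (−1)^(i+j)·(minor ij) (rows/columns in the sector order above):
  C_11 = (0.75)(1.00) − (-0.45)(-0.20) = 0.6600
  C_12 = −[(-0.10)(1.00) − (-0.45)(0.00)] = 0.1000
  C_13 = (-0.10)(-0.20) − (0.75)(0.00) = 0.0200
  C_21 = −[(-0.05)(1.00) − (-0.10)(-0.20)] = 0.0700
  C_22 = (0.75)(1.00) − (-0.10)(0.00) = 0.7500
  C_23 = −[(0.75)(-0.20) − (-0.05)(0.00)] = 0.1500
  C_31 = (-0.05)(-0.45) − (-0.10)(0.75) = 0.0975
  C_32 = −[(0.75)(-0.45) − (-0.10)(-0.10)] = 0.3475
  C_33 = (0.75)(0.75) − (-0.05)(-0.10) = 0.5575
det(I−A) = Σ_j (I−A)_1j·C_1j = (0.75)(0.6600) + (-0.05)(0.1000) + (-0.10)(0.0200) = 0.4880
adj(I−A) = Cᵀ =
  [ 0.6600   0.0700   0.0975]
  [ 0.1000   0.7500   0.3475]
  [ 0.0200   0.1500   0.5575]
(I − A)⁻¹ = adj(I−A) / det(I−A) ≈
  [   1.3525     0.1434     0.1998]
  [   0.2049     1.5369     0.7121]
  [   0.0410     0.3074     1.1424]
Δx = (I − A)⁻¹ Δd with Δd having +100 in the Fishing component and 0 elsewhere.
So Δx_1 = L_11 · (+100), where L_11 = adj(I−A)_11 / det(I−A) = 0.6600 / 0.4880.
Δx_1 = 0.6600 × (+100) / 0.4880 = 66.00 / 0.4880 ≈ 135.2.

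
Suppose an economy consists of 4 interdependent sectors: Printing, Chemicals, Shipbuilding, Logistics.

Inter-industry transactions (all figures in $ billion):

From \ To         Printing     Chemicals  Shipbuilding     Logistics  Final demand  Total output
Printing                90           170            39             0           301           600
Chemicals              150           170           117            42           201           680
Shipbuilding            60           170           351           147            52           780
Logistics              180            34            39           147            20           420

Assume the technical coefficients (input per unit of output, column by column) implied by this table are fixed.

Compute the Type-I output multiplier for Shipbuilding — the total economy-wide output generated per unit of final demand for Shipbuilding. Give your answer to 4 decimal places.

m_S = 3.7897

Technical coefficients a_ij = z_ij / X_j:
  a_PP = 90/600 = 0.15, a_CP = 150/600 = 0.25, a_SP = 60/600 = 0.10, a_LP = 180/600 = 0.30
  a_PC = 170/680 = 0.25, a_CC = 170/680 = 0.25, a_SC = 170/680 = 0.25, a_LC = 34/680 = 0.05
  a_PS = 39/780 = 0.05, a_CS = 117/780 = 0.15, a_SS = 351/780 = 0.45, a_LS = 39/780 = 0.05
  a_PL = 0/420 = 0.00, a_CL = 42/420 = 0.10, a_SL = 147/420 = 0.35, a_LL = 147/420 = 0.35
I − A =
  [   0.85    -0.25    -0.05     0.00]
  [  -0.25     0.75    -0.15    -0.10]
  [  -0.10    -0.25     0.55    -0.35]
  [  -0.30    -0.05    -0.05     0.65]
Compute the cofactors C_ij = (−1)^(i+j)·(3×3 minor ij) of I−A; the adjugate is their transpose:
adj(I−A) = Cᵀ =
  [ 0.22400   0.09400   0.04975   0.04125]
  [ 0.12750   0.28050   0.09675   0.09525]
  [ 0.17950   0.19550   0.36200   0.22500]
  [ 0.12700   0.08000   0.05825   0.27375]
det(I−A) = Σ_j (I−A)_1j·C_1j = (0.85)(0.22400) + (-0.25)(0.12750) + (-0.05)(0.17950) + (0.00)(0.12700) = 0.14955
(I − A)⁻¹ = adj(I−A) / det(I−A) ≈
  [   1.49783     0.62855     0.33266     0.27583]
  [   0.85256     1.87563     0.64694     0.63691]
  [   1.20027     1.30726     2.42060     1.50451]
  [   0.84921     0.53494     0.38950     1.83049]
The output multiplier for sector j is the column-j sum of the Leontief inverse (I − A)⁻¹ = adj(I−A) / det(I−A).
Column S of adj(I−A): (0.04975, 0.09675, 0.36200, 0.05825); det(I−A) = 0.14955.
m_S = (0.04975 + 0.09675 + 0.36200 + 0.05825) / 0.14955 = 0.56675 / 0.14955 ≈ 3.7897.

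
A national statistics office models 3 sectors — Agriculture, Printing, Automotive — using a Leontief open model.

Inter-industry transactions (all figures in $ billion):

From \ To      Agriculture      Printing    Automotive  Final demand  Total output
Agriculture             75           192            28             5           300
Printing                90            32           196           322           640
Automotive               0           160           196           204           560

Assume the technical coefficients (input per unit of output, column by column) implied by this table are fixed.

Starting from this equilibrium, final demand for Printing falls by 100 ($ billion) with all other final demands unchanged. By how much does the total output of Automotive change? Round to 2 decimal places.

Δx_3 = -55.93

Technical coefficients a_ij = z_ij / X_j:
  a_11 = 75/300 = 0.25, a_21 = 90/300 = 0.30, a_31 = 0/300 = 0.00
  a_12 = 192/640 = 0.30, a_22 = 32/640 = 0.05, a_32 = 160/640 = 0.25
  a_13 = 28/560 = 0.05, a_23 = 196/560 = 0.35, a_33 = 196/560 = 0.35
I − A =
  [   0.75    -0.30    -0.05]
  [  -0.30     0.95    -0.35]
  [   0.00    -0.25     0.65]
Cofactors of I−A, C_ij = (−1)^(i+j)·(minor ij) (rows/columns in the sector order above):
  C_11 = (0.95)(0.65) − (-0.35)(-0.25) = 0.5300
  C_12 = −[(-0.30)(0.65) − (-0.35)(0.00)] = 0.1950
  C_13 = (-0.30)(-0.25) − (0.95)(0.00) = 0.0750
  C_21 = −[(-0.30)(0.65) − (-0.05)(-0.25)] = 0.2075
  C_22 = (0.75)(0.65) − (-0.05)(0.00) = 0.4875
  C_23 = −[(0.75)(-0.25) − (-0.30)(0.00)] = 0.1875
  C_31 = (-0.30)(-0.35) − (-0.05)(0.95) = 0.1525
  C_32 = −[(0.75)(-0.35) − (-0.05)(-0.30)] = 0.2775
  C_33 = (0.75)(0.95) − (-0.30)(-0.30) = 0.6225
det(I−A) = Σ_j (I−A)_1j·C_1j = (0.75)(0.5300) + (-0.30)(0.1950) + (-0.05)(0.0750) = 0.33525
adj(I−A) = Cᵀ =
  [ 0.5300   0.2075   0.1525]
  [ 0.1950   0.4875   0.2775]
  [ 0.0750   0.1875   0.6225]
(I − A)⁻¹ = adj(I−A) / det(I−A) ≈
  [   1.5809     0.6189     0.4549]
  [   0.5817     1.4541     0.8277]
  [   0.2237     0.5593     1.8568]
Δx = (I − A)⁻¹ Δd with Δd having -100 in the Printing component and 0 elsewhere.
So Δx_3 = L_32 · (-100), where L_32 = adj(I−A)_32 / det(I−A) = 0.1875 / 0.33525.
Δx_3 = 0.1875 × (-100) / 0.33525 = -18.75 / 0.33525 ≈ -55.93.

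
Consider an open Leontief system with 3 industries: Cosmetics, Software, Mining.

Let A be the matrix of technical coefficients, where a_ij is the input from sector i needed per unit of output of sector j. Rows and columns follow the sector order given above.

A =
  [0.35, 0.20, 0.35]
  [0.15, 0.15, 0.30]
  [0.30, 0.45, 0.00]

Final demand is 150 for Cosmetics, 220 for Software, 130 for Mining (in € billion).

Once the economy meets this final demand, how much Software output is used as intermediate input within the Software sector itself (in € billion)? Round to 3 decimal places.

I − A =
  [   0.65    -0.20    -0.35]
  [  -0.15     0.85    -0.30]
  [  -0.30    -0.45     1.00]
Cofactors of I−A, C_ij = (−1)^(i+j)·(minor ij) (rows/columns in the sector order above):
  C_11 = (0.85)(1.00) − (-0.30)(-0.45) = 0.7150
  C_12 = −[(-0.15)(1.00) − (-0.30)(-0.30)] = 0.2400
  C_13 = (-0.15)(-0.45) − (0.85)(-0.30) = 0.3225
  C_21 = −[(-0.20)(1.00) − (-0.35)(-0.45)] = 0.3575
  C_22 = (0.65)(1.00) − (-0.35)(-0.30) = 0.5450
  C_23 = −[(0.65)(-0.45) − (-0.20)(-0.30)] = 0.3525
  C_31 = (-0.20)(-0.30) − (-0.35)(0.85) = 0.3575
  C_32 = −[(0.65)(-0.30) − (-0.35)(-0.15)] = 0.2475
  C_33 = (0.65)(0.85) − (-0.20)(-0.15) = 0.5225
det(I−A) = Σ_j (I−A)_1j·C_1j = (0.65)(0.7150) + (-0.20)(0.2400) + (-0.35)(0.3225) = 0.303875
adj(I−A) = Cᵀ =
  [ 0.7150   0.3575   0.3575]
  [ 0.2400   0.5450   0.2475]
  [ 0.3225   0.3525   0.5225]
(I − A)⁻¹ = adj(I−A) / det(I−A) ≈
  [   2.3529     1.1765     1.1765]
  [   0.7898     1.7935     0.8145]
  [   1.0613     1.1600     1.7195]
First solve x = (I − A)⁻¹ d = adj(I−A)·d / det(I−A); in particular x_2 = (0.2400·150 + 0.5450·220 + 0.2475·130) / 0.303875 = 188.075 / 0.303875 ≈ 618.92225.
Intermediate flow from 2 to 2: z_22 = a_22 · x_2 = 0.15 × 188.075 / 0.303875 = 28.21125 / 0.303875 ≈ 92.838.

z_22 = 92.838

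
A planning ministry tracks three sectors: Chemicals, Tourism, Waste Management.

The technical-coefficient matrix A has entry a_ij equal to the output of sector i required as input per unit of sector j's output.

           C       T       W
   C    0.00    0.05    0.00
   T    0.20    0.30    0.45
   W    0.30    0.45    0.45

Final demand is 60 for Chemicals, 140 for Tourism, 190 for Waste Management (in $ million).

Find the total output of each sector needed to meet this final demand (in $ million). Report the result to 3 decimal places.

I − A =
  [   1.00    -0.05     0.00]
  [  -0.20     0.70    -0.45]
  [  -0.30    -0.45     0.55]
Cofactors of I−A, C_ij = (−1)^(i+j)·(minor ij) (rows/columns in the sector order above):
  C_11 = (0.70)(0.55) − (-0.45)(-0.45) = 0.1825
  C_12 = −[(-0.20)(0.55) − (-0.45)(-0.30)] = 0.2450
  C_13 = (-0.20)(-0.45) − (0.70)(-0.30) = 0.3000
  C_21 = −[(-0.05)(0.55) − (0.00)(-0.45)] = 0.0275
  C_22 = (1.00)(0.55) − (0.00)(-0.30) = 0.5500
  C_23 = −[(1.00)(-0.45) − (-0.05)(-0.30)] = 0.4650
  C_31 = (-0.05)(-0.45) − (0.00)(0.70) = 0.0225
  C_32 = −[(1.00)(-0.45) − (0.00)(-0.20)] = 0.4500
  C_33 = (1.00)(0.70) − (-0.05)(-0.20) = 0.6900
det(I−A) = Σ_j (I−A)_1j·C_1j = (1.00)(0.1825) + (-0.05)(0.2450) + (0.00)(0.3000) = 0.17025
adj(I−A) = Cᵀ =
  [ 0.1825   0.0275   0.0225]
  [ 0.2450   0.5500   0.4500]
  [ 0.3000   0.4650   0.6900]
(I − A)⁻¹ = adj(I−A) / det(I−A) ≈
  [   1.0720     0.1615     0.1322]
  [   1.4391     3.2305     2.6432]
  [   1.7621     2.7313     4.0529]
x = (I − A)⁻¹ d = adj(I−A)·d / det(I−A), with det(I−A) = 0.17025:
  x_C = (0.1825·60 + 0.0275·140 + 0.0225·190) / 0.17025 = 19.075 / 0.17025 ≈ 112.041
  x_T = (0.2450·60 + 0.5500·140 + 0.4500·190) / 0.17025 = 177.20 / 0.17025 ≈ 1040.822
  x_W = (0.3000·60 + 0.4650·140 + 0.6900·190) / 0.17025 = 214.20 / 0.17025 ≈ 1258.150

x_C = 112.041, x_T = 1040.822, x_W = 1258.150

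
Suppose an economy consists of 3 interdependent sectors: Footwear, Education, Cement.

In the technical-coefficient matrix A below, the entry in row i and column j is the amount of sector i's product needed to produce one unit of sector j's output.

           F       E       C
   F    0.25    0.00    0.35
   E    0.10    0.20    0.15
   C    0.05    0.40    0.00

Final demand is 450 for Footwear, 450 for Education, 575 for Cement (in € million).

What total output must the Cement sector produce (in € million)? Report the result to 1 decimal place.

I − A =
  [   0.75     0.00    -0.35]
  [  -0.10     0.80    -0.15]
  [  -0.05    -0.40     1.00]
Cofactors of I−A, C_ij = (−1)^(i+j)·(minor ij) (rows/columns in the sector order above):
  C_11 = (0.80)(1.00) − (-0.15)(-0.40) = 0.7400
  C_12 = −[(-0.10)(1.00) − (-0.15)(-0.05)] = 0.1075
  C_13 = (-0.10)(-0.40) − (0.80)(-0.05) = 0.0800
  C_21 = −[(0.00)(1.00) − (-0.35)(-0.40)] = 0.1400
  C_22 = (0.75)(1.00) − (-0.35)(-0.05) = 0.7325
  C_23 = −[(0.75)(-0.40) − (0.00)(-0.05)] = 0.3000
  C_31 = (0.00)(-0.15) − (-0.35)(0.80) = 0.2800
  C_32 = −[(0.75)(-0.15) − (-0.35)(-0.10)] = 0.1475
  C_33 = (0.75)(0.80) − (0.00)(-0.10) = 0.6000
det(I−A) = Σ_j (I−A)_1j·C_1j = (0.75)(0.7400) + (0.00)(0.1075) + (-0.35)(0.0800) = 0.5270
adj(I−A) = Cᵀ =
  [ 0.7400   0.1400   0.2800]
  [ 0.1075   0.7325   0.1475]
  [ 0.0800   0.3000   0.6000]
(I − A)⁻¹ = adj(I−A) / det(I−A) ≈
  [   1.4042     0.2657     0.5313]
  [   0.2040     1.3899     0.2799]
  [   0.1518     0.5693     1.1385]
x = (I − A)⁻¹ d = adj(I−A)·d / det(I−A), with det(I−A) = 0.5270:
  x_F = (0.7400·450 + 0.1400·450 + 0.2800·575) / 0.5270 = 557.00 / 0.5270 ≈ 1056.9
  x_E = (0.1075·450 + 0.7325·450 + 0.1475·575) / 0.5270 = 462.8125 / 0.5270 ≈ 878.2
  x_C = (0.0800·450 + 0.3000·450 + 0.6000·575) / 0.5270 = 516.00 / 0.5270 ≈ 979.1

x_C = 979.1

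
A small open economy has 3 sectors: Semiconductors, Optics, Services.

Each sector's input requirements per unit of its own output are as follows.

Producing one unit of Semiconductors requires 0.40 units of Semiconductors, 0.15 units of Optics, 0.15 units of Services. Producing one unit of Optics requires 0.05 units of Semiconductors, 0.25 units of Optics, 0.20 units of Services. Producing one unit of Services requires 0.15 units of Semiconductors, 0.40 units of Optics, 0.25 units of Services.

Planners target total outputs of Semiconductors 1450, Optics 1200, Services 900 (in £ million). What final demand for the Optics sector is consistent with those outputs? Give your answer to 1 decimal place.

I − A =
  [   0.60    -0.05    -0.15]
  [  -0.15     0.75    -0.40]
  [  -0.15    -0.20     0.75]
d = (I − A) x:
  d_1 = (+0.60)·1450 + (-0.05)·1200 + (-0.15)·900 = 675.0
  d_2 = (-0.15)·1450 + (+0.75)·1200 + (-0.40)·900 = 322.5
  d_3 = (-0.15)·1450 + (-0.20)·1200 + (+0.75)·900 = 217.5

d_2 = 322.5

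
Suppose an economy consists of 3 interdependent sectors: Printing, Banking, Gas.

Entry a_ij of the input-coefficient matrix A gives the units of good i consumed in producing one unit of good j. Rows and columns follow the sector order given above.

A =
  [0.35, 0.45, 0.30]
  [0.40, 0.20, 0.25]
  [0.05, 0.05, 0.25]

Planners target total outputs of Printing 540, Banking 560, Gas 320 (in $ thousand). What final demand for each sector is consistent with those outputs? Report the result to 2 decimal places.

d_1 = 3.00, d_2 = 152.00, d_3 = 185.00

I − A =
  [   0.65    -0.45    -0.30]
  [  -0.40     0.80    -0.25]
  [  -0.05    -0.05     0.75]
d = (I − A) x:
  d_1 = (+0.65)·540 + (-0.45)·560 + (-0.30)·320 = 3.00
  d_2 = (-0.40)·540 + (+0.80)·560 + (-0.25)·320 = 152.00
  d_3 = (-0.05)·540 + (-0.05)·560 + (+0.75)·320 = 185.00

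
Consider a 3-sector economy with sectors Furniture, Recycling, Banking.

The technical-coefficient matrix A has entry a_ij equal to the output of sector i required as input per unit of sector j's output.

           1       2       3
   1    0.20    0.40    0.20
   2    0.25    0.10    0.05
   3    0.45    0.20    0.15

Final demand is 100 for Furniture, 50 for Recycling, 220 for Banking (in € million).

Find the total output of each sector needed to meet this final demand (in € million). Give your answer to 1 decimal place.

x_1 = 330.5, x_2 = 173.7, x_3 = 474.7

I − A =
  [   0.80    -0.40    -0.20]
  [  -0.25     0.90    -0.05]
  [  -0.45    -0.20     0.85]
Cofactors of I−A, C_ij = (−1)^(i+j)·(minor ij) (rows/columns in the sector order above):
  C_11 = (0.90)(0.85) − (-0.05)(-0.20) = 0.7550
  C_12 = −[(-0.25)(0.85) − (-0.05)(-0.45)] = 0.2350
  C_13 = (-0.25)(-0.20) − (0.90)(-0.45) = 0.4550
  C_21 = −[(-0.40)(0.85) − (-0.20)(-0.20)] = 0.3800
  C_22 = (0.80)(0.85) − (-0.20)(-0.45) = 0.5900
  C_23 = −[(0.80)(-0.20) − (-0.40)(-0.45)] = 0.3400
  C_31 = (-0.40)(-0.05) − (-0.20)(0.90) = 0.2000
  C_32 = −[(0.80)(-0.05) − (-0.20)(-0.25)] = 0.0900
  C_33 = (0.80)(0.90) − (-0.40)(-0.25) = 0.6200
det(I−A) = Σ_j (I−A)_1j·C_1j = (0.80)(0.7550) + (-0.40)(0.2350) + (-0.20)(0.4550) = 0.4190
adj(I−A) = Cᵀ =
  [ 0.7550   0.3800   0.2000]
  [ 0.2350   0.5900   0.0900]
  [ 0.4550   0.3400   0.6200]
(I − A)⁻¹ = adj(I−A) / det(I−A) ≈
  [   1.8019     0.9069     0.4773]
  [   0.5609     1.4081     0.2148]
  [   1.0859     0.8115     1.4797]
x = (I − A)⁻¹ d = adj(I−A)·d / det(I−A), with det(I−A) = 0.4190:
  x_1 = (0.7550·100 + 0.3800·50 + 0.2000·220) / 0.4190 = 138.50 / 0.4190 ≈ 330.5
  x_2 = (0.2350·100 + 0.5900·50 + 0.0900·220) / 0.4190 = 72.80 / 0.4190 ≈ 173.7
  x_3 = (0.4550·100 + 0.3400·50 + 0.6200·220) / 0.4190 = 198.90 / 0.4190 ≈ 474.7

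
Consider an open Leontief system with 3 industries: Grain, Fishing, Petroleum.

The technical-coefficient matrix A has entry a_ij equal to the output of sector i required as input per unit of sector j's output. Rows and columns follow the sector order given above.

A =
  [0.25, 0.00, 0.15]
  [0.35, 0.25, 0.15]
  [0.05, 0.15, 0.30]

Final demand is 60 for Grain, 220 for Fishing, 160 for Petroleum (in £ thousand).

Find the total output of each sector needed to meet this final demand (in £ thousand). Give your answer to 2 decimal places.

x_1 = 146.13, x_2 = 427.66, x_3 = 330.65

I − A =
  [   0.75     0.00    -0.15]
  [  -0.35     0.75    -0.15]
  [  -0.05    -0.15     0.70]
Cofactors of I−A, C_ij = (−1)^(i+j)·(minor ij) (rows/columns in the sector order above):
  C_11 = (0.75)(0.70) − (-0.15)(-0.15) = 0.5025
  C_12 = −[(-0.35)(0.70) − (-0.15)(-0.05)] = 0.2525
  C_13 = (-0.35)(-0.15) − (0.75)(-0.05) = 0.0900
  C_21 = −[(0.00)(0.70) − (-0.15)(-0.15)] = 0.0225
  C_22 = (0.75)(0.70) − (-0.15)(-0.05) = 0.5175
  C_23 = −[(0.75)(-0.15) − (0.00)(-0.05)] = 0.1125
  C_31 = (0.00)(-0.15) − (-0.15)(0.75) = 0.1125
  C_32 = −[(0.75)(-0.15) − (-0.15)(-0.35)] = 0.1650
  C_33 = (0.75)(0.75) − (0.00)(-0.35) = 0.5625
det(I−A) = Σ_j (I−A)_1j·C_1j = (0.75)(0.5025) + (0.00)(0.2525) + (-0.15)(0.0900) = 0.363375
adj(I−A) = Cᵀ =
  [ 0.5025   0.0225   0.1125]
  [ 0.2525   0.5175   0.1650]
  [ 0.0900   0.1125   0.5625]
(I − A)⁻¹ = adj(I−A) / det(I−A) ≈
  [   1.3829     0.0619     0.3096]
  [   0.6949     1.4241     0.4541]
  [   0.2477     0.3096     1.5480]
x = (I − A)⁻¹ d = adj(I−A)·d / det(I−A), with det(I−A) = 0.363375:
  x_1 = (0.5025·60 + 0.0225·220 + 0.1125·160) / 0.363375 = 53.10 / 0.363375 ≈ 146.13
  x_2 = (0.2525·60 + 0.5175·220 + 0.1650·160) / 0.363375 = 155.40 / 0.363375 ≈ 427.66
  x_3 = (0.0900·60 + 0.1125·220 + 0.5625·160) / 0.363375 = 120.15 / 0.363375 ≈ 330.65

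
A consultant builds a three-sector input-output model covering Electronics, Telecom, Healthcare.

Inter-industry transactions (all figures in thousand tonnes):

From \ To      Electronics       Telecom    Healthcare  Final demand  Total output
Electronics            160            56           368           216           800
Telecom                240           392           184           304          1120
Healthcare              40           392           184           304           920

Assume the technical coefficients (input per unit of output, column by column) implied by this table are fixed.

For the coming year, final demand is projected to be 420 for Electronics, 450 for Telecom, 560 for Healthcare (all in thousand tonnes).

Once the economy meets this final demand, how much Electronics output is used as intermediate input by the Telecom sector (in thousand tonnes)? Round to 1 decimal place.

Technical coefficients a_ij = z_ij / X_j:
  a_11 = 160/800 = 0.20, a_21 = 240/800 = 0.30, a_31 = 40/800 = 0.05
  a_12 = 56/1120 = 0.05, a_22 = 392/1120 = 0.35, a_32 = 392/1120 = 0.35
  a_13 = 368/920 = 0.40, a_23 = 184/920 = 0.20, a_33 = 184/920 = 0.20
I − A =
  [   0.80    -0.05    -0.40]
  [  -0.30     0.65    -0.20]
  [  -0.05    -0.35     0.80]
Cofactors of I−A, C_ij = (−1)^(i+j)·(minor ij) (rows/columns in the sector order above):
  C_11 = (0.65)(0.80) − (-0.20)(-0.35) = 0.4500
  C_12 = −[(-0.30)(0.80) − (-0.20)(-0.05)] = 0.2500
  C_13 = (-0.30)(-0.35) − (0.65)(-0.05) = 0.1375
  C_21 = −[(-0.05)(0.80) − (-0.40)(-0.35)] = 0.1800
  C_22 = (0.80)(0.80) − (-0.40)(-0.05) = 0.6200
  C_23 = −[(0.80)(-0.35) − (-0.05)(-0.05)] = 0.2825
  C_31 = (-0.05)(-0.20) − (-0.40)(0.65) = 0.2700
  C_32 = −[(0.80)(-0.20) − (-0.40)(-0.30)] = 0.2800
  C_33 = (0.80)(0.65) − (-0.05)(-0.30) = 0.5050
det(I−A) = Σ_j (I−A)_1j·C_1j = (0.80)(0.4500) + (-0.05)(0.2500) + (-0.40)(0.1375) = 0.2925
adj(I−A) = Cᵀ =
  [ 0.4500   0.1800   0.2700]
  [ 0.2500   0.6200   0.2800]
  [ 0.1375   0.2825   0.5050]
(I − A)⁻¹ = adj(I−A) / det(I−A) ≈
  [   1.5385     0.6154     0.9231]
  [   0.8547     2.1197     0.9573]
  [   0.4701     0.9658     1.7265]
First solve x = (I − A)⁻¹ d = adj(I−A)·d / det(I−A); in particular x_2 = (0.2500·420 + 0.6200·450 + 0.2800·560) / 0.2925 = 540.80 / 0.2925 ≈ 1848.889.
Intermediate flow from 1 to 2: z_12 = a_12 · x_2 = 0.05 × 540.80 / 0.2925 = 27.04 / 0.2925 ≈ 92.4.

z_12 = 92.4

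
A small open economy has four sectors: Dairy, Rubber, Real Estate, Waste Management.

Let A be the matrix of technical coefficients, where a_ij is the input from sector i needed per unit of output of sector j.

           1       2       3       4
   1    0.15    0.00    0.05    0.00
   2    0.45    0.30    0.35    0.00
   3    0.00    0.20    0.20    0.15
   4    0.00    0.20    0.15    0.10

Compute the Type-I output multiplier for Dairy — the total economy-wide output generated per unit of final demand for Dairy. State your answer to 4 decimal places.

m_1 = 2.6124

I − A =
  [   0.85     0.00    -0.05     0.00]
  [  -0.45     0.70    -0.35     0.00]
  [   0.00    -0.20     0.80    -0.15]
  [   0.00    -0.20    -0.15     0.90]
Compute the cofactors C_ij = (−1)^(i+j)·(3×3 minor ij) of I−A; the adjugate is their transpose:
adj(I−A) = Cᵀ =
  [ 0.414750   0.010500   0.031500   0.005250]
  [ 0.313875   0.592875   0.288000   0.048000]
  [ 0.094500   0.178500   0.535500   0.089250]
  [ 0.085500   0.161500   0.153250   0.412000]
det(I−A) = Σ_j (I−A)_1j·C_1j = (0.85)(0.414750) + (0.00)(0.313875) + (-0.05)(0.094500) + (0.00)(0.085500) = 0.3478125
(I − A)⁻¹ = adj(I−A) / det(I−A) ≈
  [   1.19245     0.03019     0.09057     0.01509]
  [   0.90243     1.70458     0.82803     0.13801]
  [   0.27170     0.51321     1.53962     0.25660]
  [   0.24582     0.46433     0.44061     1.18455]
The output multiplier for sector j is the column-j sum of the Leontief inverse (I − A)⁻¹ = adj(I−A) / det(I−A).
Column 1 of adj(I−A): (0.414750, 0.313875, 0.094500, 0.085500); det(I−A) = 0.3478125.
m_1 = (0.414750 + 0.313875 + 0.094500 + 0.085500) / 0.3478125 = 0.908625 / 0.3478125 ≈ 2.6124.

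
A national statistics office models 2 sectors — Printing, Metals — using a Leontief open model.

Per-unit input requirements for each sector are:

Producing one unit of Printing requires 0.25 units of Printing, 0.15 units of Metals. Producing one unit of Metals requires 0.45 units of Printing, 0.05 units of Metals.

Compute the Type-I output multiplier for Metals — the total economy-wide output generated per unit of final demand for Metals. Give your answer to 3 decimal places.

I − A =
  [   0.75    -0.45]
  [  -0.15     0.95]
det(I−A) = (0.75)(0.95) − (-0.45)(-0.15) = 0.6450
adj(I−A) = [[0.95, 0.45], [0.15, 0.75]]
(I − A)⁻¹ = adj(I−A) / det(I−A) ≈
  [   1.4729     0.6977]
  [   0.2326     1.1628]
The output multiplier for sector j is the column-j sum of the Leontief inverse (I − A)⁻¹ = adj(I−A) / det(I−A).
Column M of adj(I−A): (0.45, 0.75); det(I−A) = 0.6450.
m_M = (0.45 + 0.75) / 0.6450 = 1.20 / 0.6450 ≈ 1.860.

m_M = 1.860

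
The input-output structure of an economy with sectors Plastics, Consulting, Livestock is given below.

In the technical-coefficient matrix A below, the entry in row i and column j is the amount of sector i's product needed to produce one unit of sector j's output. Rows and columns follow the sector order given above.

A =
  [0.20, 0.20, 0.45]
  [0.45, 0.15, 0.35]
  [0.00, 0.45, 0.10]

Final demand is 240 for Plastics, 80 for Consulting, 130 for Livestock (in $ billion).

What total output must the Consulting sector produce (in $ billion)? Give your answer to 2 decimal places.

x_2 = 693.03

I − A =
  [   0.80    -0.20    -0.45]
  [  -0.45     0.85    -0.35]
  [   0.00    -0.45     0.90]
Cofactors of I−A, C_ij = (−1)^(i+j)·(minor ij) (rows/columns in the sector order above):
  C_11 = (0.85)(0.90) − (-0.35)(-0.45) = 0.6075
  C_12 = −[(-0.45)(0.90) − (-0.35)(0.00)] = 0.4050
  C_13 = (-0.45)(-0.45) − (0.85)(0.00) = 0.2025
  C_21 = −[(-0.20)(0.90) − (-0.45)(-0.45)] = 0.3825
  C_22 = (0.80)(0.90) − (-0.45)(0.00) = 0.7200
  C_23 = −[(0.80)(-0.45) − (-0.20)(0.00)] = 0.3600
  C_31 = (-0.20)(-0.35) − (-0.45)(0.85) = 0.4525
  C_32 = −[(0.80)(-0.35) − (-0.45)(-0.45)] = 0.4825
  C_33 = (0.80)(0.85) − (-0.20)(-0.45) = 0.5900
det(I−A) = Σ_j (I−A)_1j·C_1j = (0.80)(0.6075) + (-0.20)(0.4050) + (-0.45)(0.2025) = 0.313875
adj(I−A) = Cᵀ =
  [ 0.6075   0.3825   0.4525]
  [ 0.4050   0.7200   0.4825]
  [ 0.2025   0.3600   0.5900]
(I − A)⁻¹ = adj(I−A) / det(I−A) ≈
  [   1.9355     1.2186     1.4417]
  [   1.2903     2.2939     1.5372]
  [   0.6452     1.1470     1.8797]
x = (I − A)⁻¹ d = adj(I−A)·d / det(I−A), with det(I−A) = 0.313875:
  x_1 = (0.6075·240 + 0.3825·80 + 0.4525·130) / 0.313875 = 235.225 / 0.313875 ≈ 749.42
  x_2 = (0.4050·240 + 0.7200·80 + 0.4825·130) / 0.313875 = 217.525 / 0.313875 ≈ 693.03
  x_3 = (0.2025·240 + 0.3600·80 + 0.5900·130) / 0.313875 = 154.10 / 0.313875 ≈ 490.96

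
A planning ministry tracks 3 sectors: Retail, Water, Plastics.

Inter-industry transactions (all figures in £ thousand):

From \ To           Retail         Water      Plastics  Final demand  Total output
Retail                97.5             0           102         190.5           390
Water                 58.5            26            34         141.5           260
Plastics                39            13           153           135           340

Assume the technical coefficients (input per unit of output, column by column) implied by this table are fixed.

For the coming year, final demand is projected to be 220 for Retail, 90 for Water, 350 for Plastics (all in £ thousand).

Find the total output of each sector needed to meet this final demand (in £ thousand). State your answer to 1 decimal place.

x_R = 602.1, x_W = 286.1, x_P = 771.8

Technical coefficients a_ij = z_ij / X_j:
  a_RR = 97.5/390 = 0.25, a_WR = 58.5/390 = 0.15, a_PR = 39/390 = 0.10
  a_RW = 0/260 = 0.00, a_WW = 26/260 = 0.10, a_PW = 13/260 = 0.05
  a_RP = 102/340 = 0.30, a_WP = 34/340 = 0.10, a_PP = 153/340 = 0.45
I − A =
  [   0.75     0.00    -0.30]
  [  -0.15     0.90    -0.10]
  [  -0.10    -0.05     0.55]
Cofactors of I−A, C_ij = (−1)^(i+j)·(minor ij) (rows/columns in the sector order above):
  C_11 = (0.90)(0.55) − (-0.10)(-0.05) = 0.4900
  C_12 = −[(-0.15)(0.55) − (-0.10)(-0.10)] = 0.0925
  C_13 = (-0.15)(-0.05) − (0.90)(-0.10) = 0.0975
  C_21 = −[(0.00)(0.55) − (-0.30)(-0.05)] = 0.0150
  C_22 = (0.75)(0.55) − (-0.30)(-0.10) = 0.3825
  C_23 = −[(0.75)(-0.05) − (0.00)(-0.10)] = 0.0375
  C_31 = (0.00)(-0.10) − (-0.30)(0.90) = 0.2700
  C_32 = −[(0.75)(-0.10) − (-0.30)(-0.15)] = 0.1200
  C_33 = (0.75)(0.90) − (0.00)(-0.15) = 0.6750
det(I−A) = Σ_j (I−A)_1j·C_1j = (0.75)(0.4900) + (0.00)(0.0925) + (-0.30)(0.0975) = 0.33825
adj(I−A) = Cᵀ =
  [ 0.4900   0.0150   0.2700]
  [ 0.0925   0.3825   0.1200]
  [ 0.0975   0.0375   0.6750]
(I − A)⁻¹ = adj(I−A) / det(I−A) ≈
  [   1.4486     0.0443     0.7982]
  [   0.2735     1.1308     0.3548]
  [   0.2882     0.1109     1.9956]
x = (I − A)⁻¹ d = adj(I−A)·d / det(I−A), with det(I−A) = 0.33825:
  x_R = (0.4900·220 + 0.0150·90 + 0.2700·350) / 0.33825 = 203.65 / 0.33825 ≈ 602.1
  x_W = (0.0925·220 + 0.3825·90 + 0.1200·350) / 0.33825 = 96.775 / 0.33825 ≈ 286.1
  x_P = (0.0975·220 + 0.0375·90 + 0.6750·350) / 0.33825 = 261.075 / 0.33825 ≈ 771.8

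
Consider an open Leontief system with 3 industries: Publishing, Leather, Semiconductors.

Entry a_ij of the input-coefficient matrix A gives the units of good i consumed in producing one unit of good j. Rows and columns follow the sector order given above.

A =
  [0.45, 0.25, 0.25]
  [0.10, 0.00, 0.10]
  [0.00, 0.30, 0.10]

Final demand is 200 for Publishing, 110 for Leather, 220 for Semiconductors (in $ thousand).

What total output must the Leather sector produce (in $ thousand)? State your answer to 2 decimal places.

I − A =
  [   0.55    -0.25    -0.25]
  [  -0.10     1.00    -0.10]
  [   0.00    -0.30     0.90]
Cofactors of I−A, C_ij = (−1)^(i+j)·(minor ij) (rows/columns in the sector order above):
  C_11 = (1.00)(0.90) − (-0.10)(-0.30) = 0.8700
  C_12 = −[(-0.10)(0.90) − (-0.10)(0.00)] = 0.0900
  C_13 = (-0.10)(-0.30) − (1.00)(0.00) = 0.0300
  C_21 = −[(-0.25)(0.90) − (-0.25)(-0.30)] = 0.3000
  C_22 = (0.55)(0.90) − (-0.25)(0.00) = 0.4950
  C_23 = −[(0.55)(-0.30) − (-0.25)(0.00)] = 0.1650
  C_31 = (-0.25)(-0.10) − (-0.25)(1.00) = 0.2750
  C_32 = −[(0.55)(-0.10) − (-0.25)(-0.10)] = 0.0800
  C_33 = (0.55)(1.00) − (-0.25)(-0.10) = 0.5250
det(I−A) = Σ_j (I−A)_1j·C_1j = (0.55)(0.8700) + (-0.25)(0.0900) + (-0.25)(0.0300) = 0.4485
adj(I−A) = Cᵀ =
  [ 0.8700   0.3000   0.2750]
  [ 0.0900   0.4950   0.0800]
  [ 0.0300   0.1650   0.5250]
(I − A)⁻¹ = adj(I−A) / det(I−A) ≈
  [   1.9398     0.6689     0.6132]
  [   0.2007     1.1037     0.1784]
  [   0.0669     0.3679     1.1706]
x = (I − A)⁻¹ d = adj(I−A)·d / det(I−A), with det(I−A) = 0.4485:
  x_P = (0.8700·200 + 0.3000·110 + 0.2750·220) / 0.4485 = 267.50 / 0.4485 ≈ 596.43
  x_L = (0.0900·200 + 0.4950·110 + 0.0800·220) / 0.4485 = 90.05 / 0.4485 ≈ 200.78
  x_S = (0.0300·200 + 0.1650·110 + 0.5250·220) / 0.4485 = 139.65 / 0.4485 ≈ 311.37

x_L = 200.78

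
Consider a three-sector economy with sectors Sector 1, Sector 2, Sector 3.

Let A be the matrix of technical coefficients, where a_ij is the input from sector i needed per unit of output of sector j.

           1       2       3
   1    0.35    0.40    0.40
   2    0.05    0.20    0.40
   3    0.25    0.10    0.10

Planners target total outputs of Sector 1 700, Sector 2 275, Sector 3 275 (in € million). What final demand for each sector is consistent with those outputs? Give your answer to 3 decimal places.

d_1 = 235.000, d_2 = 75.000, d_3 = 45.000

I − A =
  [   0.65    -0.40    -0.40]
  [  -0.05     0.80    -0.40]
  [  -0.25    -0.10     0.90]
d = (I − A) x:
  d_1 = (+0.65)·700 + (-0.40)·275 + (-0.40)·275 = 235.000
  d_2 = (-0.05)·700 + (+0.80)·275 + (-0.40)·275 = 75.000
  d_3 = (-0.25)·700 + (-0.10)·275 + (+0.90)·275 = 45.000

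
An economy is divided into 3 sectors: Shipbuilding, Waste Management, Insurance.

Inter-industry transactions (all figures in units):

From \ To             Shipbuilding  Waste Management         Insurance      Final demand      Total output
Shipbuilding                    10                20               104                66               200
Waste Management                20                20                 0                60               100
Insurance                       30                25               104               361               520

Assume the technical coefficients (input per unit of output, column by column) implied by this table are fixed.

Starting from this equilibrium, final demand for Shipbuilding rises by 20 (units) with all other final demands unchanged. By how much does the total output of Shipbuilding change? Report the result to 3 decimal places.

Δx_1 = 22.735

Technical coefficients a_ij = z_ij / X_j:
  a_11 = 10/200 = 0.05, a_21 = 20/200 = 0.10, a_31 = 30/200 = 0.15
  a_12 = 20/100 = 0.20, a_22 = 20/100 = 0.20, a_32 = 25/100 = 0.25
  a_13 = 104/520 = 0.20, a_23 = 0/520 = 0.00, a_33 = 104/520 = 0.20
I − A =
  [   0.95    -0.20    -0.20]
  [  -0.10     0.80     0.00]
  [  -0.15    -0.25     0.80]
Cofactors of I−A, C_ij = (−1)^(i+j)·(minor ij) (rows/columns in the sector order above):
  C_11 = (0.80)(0.80) − (0.00)(-0.25) = 0.6400
  C_12 = −[(-0.10)(0.80) − (0.00)(-0.15)] = 0.0800
  C_13 = (-0.10)(-0.25) − (0.80)(-0.15) = 0.1450
  C_21 = −[(-0.20)(0.80) − (-0.20)(-0.25)] = 0.2100
  C_22 = (0.95)(0.80) − (-0.20)(-0.15) = 0.7300
  C_23 = −[(0.95)(-0.25) − (-0.20)(-0.15)] = 0.2675
  C_31 = (-0.20)(0.00) − (-0.20)(0.80) = 0.1600
  C_32 = −[(0.95)(0.00) − (-0.20)(-0.10)] = 0.0200
  C_33 = (0.95)(0.80) − (-0.20)(-0.10) = 0.7400
det(I−A) = Σ_j (I−A)_1j·C_1j = (0.95)(0.6400) + (-0.20)(0.0800) + (-0.20)(0.1450) = 0.5630
adj(I−A) = Cᵀ =
  [ 0.6400   0.2100   0.1600]
  [ 0.0800   0.7300   0.0200]
  [ 0.1450   0.2675   0.7400]
(I − A)⁻¹ = adj(I−A) / det(I−A) ≈
  [   1.1368     0.3730     0.2842]
  [   0.1421     1.2966     0.0355]
  [   0.2575     0.4751     1.3144]
Δx = (I − A)⁻¹ Δd with Δd having +20 in the Shipbuilding component and 0 elsewhere.
So Δx_1 = L_11 · (+20), where L_11 = adj(I−A)_11 / det(I−A) = 0.6400 / 0.5630.
Δx_1 = 0.6400 × (+20) / 0.5630 = 12.80 / 0.5630 ≈ 22.735.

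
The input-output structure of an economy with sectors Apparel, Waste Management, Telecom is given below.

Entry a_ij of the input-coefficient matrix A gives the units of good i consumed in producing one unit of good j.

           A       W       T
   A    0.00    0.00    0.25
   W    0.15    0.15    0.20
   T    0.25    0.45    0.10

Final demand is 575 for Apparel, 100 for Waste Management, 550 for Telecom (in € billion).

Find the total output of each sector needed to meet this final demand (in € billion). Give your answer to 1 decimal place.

I − A =
  [   1.00     0.00    -0.25]
  [  -0.15     0.85    -0.20]
  [  -0.25    -0.45     0.90]
Cofactors of I−A, C_ij = (−1)^(i+j)·(minor ij) (rows/columns in the sector order above):
  C_11 = (0.85)(0.90) − (-0.20)(-0.45) = 0.6750
  C_12 = −[(-0.15)(0.90) − (-0.20)(-0.25)] = 0.1850
  C_13 = (-0.15)(-0.45) − (0.85)(-0.25) = 0.2800
  C_21 = −[(0.00)(0.90) − (-0.25)(-0.45)] = 0.1125
  C_22 = (1.00)(0.90) − (-0.25)(-0.25) = 0.8375
  C_23 = −[(1.00)(-0.45) − (0.00)(-0.25)] = 0.4500
  C_31 = (0.00)(-0.20) − (-0.25)(0.85) = 0.2125
  C_32 = −[(1.00)(-0.20) − (-0.25)(-0.15)] = 0.2375
  C_33 = (1.00)(0.85) − (0.00)(-0.15) = 0.8500
det(I−A) = Σ_j (I−A)_1j·C_1j = (1.00)(0.6750) + (0.00)(0.1850) + (-0.25)(0.2800) = 0.6050
adj(I−A) = Cᵀ =
  [ 0.6750   0.1125   0.2125]
  [ 0.1850   0.8375   0.2375]
  [ 0.2800   0.4500   0.8500]
(I − A)⁻¹ = adj(I−A) / det(I−A) ≈
  [   1.1157     0.1860     0.3512]
  [   0.3058     1.3843     0.3926]
  [   0.4628     0.7438     1.4050]
x = (I − A)⁻¹ d = adj(I−A)·d / det(I−A), with det(I−A) = 0.6050:
  x_A = (0.6750·575 + 0.1125·100 + 0.2125·550) / 0.6050 = 516.25 / 0.6050 ≈ 853.3
  x_W = (0.1850·575 + 0.8375·100 + 0.2375·550) / 0.6050 = 320.75 / 0.6050 ≈ 530.2
  x_T = (0.2800·575 + 0.4500·100 + 0.8500·550) / 0.6050 = 673.50 / 0.6050 ≈ 1113.2

x_A = 853.3, x_W = 530.2, x_T = 1113.2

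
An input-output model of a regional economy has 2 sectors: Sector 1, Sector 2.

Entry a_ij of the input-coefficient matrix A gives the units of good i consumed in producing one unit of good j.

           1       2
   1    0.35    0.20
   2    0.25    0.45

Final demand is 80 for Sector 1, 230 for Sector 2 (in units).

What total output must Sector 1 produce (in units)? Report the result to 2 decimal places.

x_1 = 292.68

I − A =
  [   0.65    -0.20]
  [  -0.25     0.55]
det(I−A) = (0.65)(0.55) − (-0.20)(-0.25) = 0.3075
adj(I−A) = [[0.55, 0.20], [0.25, 0.65]]
(I − A)⁻¹ = adj(I−A) / det(I−A) ≈
  [   1.7886     0.6504]
  [   0.8130     2.1138]
x = (I − A)⁻¹ d = adj(I−A)·d / det(I−A), with det(I−A) = 0.3075:
  x_1 = (0.55·80 + 0.20·230) / 0.3075 = 90.00 / 0.3075 ≈ 292.68
  x_2 = (0.25·80 + 0.65·230) / 0.3075 = 169.50 / 0.3075 ≈ 551.22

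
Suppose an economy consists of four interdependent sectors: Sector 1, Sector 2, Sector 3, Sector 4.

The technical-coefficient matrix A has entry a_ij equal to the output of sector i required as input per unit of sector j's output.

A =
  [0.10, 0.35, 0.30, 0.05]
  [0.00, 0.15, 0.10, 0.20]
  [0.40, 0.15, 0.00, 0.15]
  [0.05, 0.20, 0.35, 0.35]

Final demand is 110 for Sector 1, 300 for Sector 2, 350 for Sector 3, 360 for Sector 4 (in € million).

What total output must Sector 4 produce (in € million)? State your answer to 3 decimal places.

I − A =
  [   0.90    -0.35    -0.30    -0.05]
  [   0.00     0.85    -0.10    -0.20]
  [  -0.40    -0.15     1.00    -0.15]
  [  -0.05    -0.20    -0.35     0.65]
Compute the cofactors C_ij = (−1)^(i+j)·(3×3 minor ij) of I−A; the adjugate is their transpose:
adj(I−A) = Cᵀ =
  [ 0.444625   0.260000   0.216875   0.164250]
  [ 0.064750   0.448000   0.124250   0.171500]
  [ 0.212875   0.212000   0.455625   0.186750]
  [ 0.168750   0.272000   0.300250   0.635500]
det(I−A) = Σ_j (I−A)_1j·C_1j = (0.90)(0.444625) + (-0.35)(0.064750) + (-0.30)(0.212875) + (-0.05)(0.168750) = 0.3052
(I − A)⁻¹ = adj(I−A) / det(I−A) ≈
  [   1.4568     0.8519     0.7106     0.5382]
  [   0.2122     1.4679     0.4071     0.5619]
  [   0.6975     0.6946     1.4929     0.6119]
  [   0.5529     0.8912     0.9838     2.0822]
x = (I − A)⁻¹ d = adj(I−A)·d / det(I−A), with det(I−A) = 0.3052:
  x_1 = (0.444625·110 + 0.260000·300 + 0.216875·350 + 0.164250·360) / 0.3052 = 261.945 / 0.3052 ≈ 858.273
  x_2 = (0.064750·110 + 0.448000·300 + 0.124250·350 + 0.171500·360) / 0.3052 = 246.75 / 0.3052 ≈ 808.486
  x_3 = (0.212875·110 + 0.212000·300 + 0.455625·350 + 0.186750·360) / 0.3052 = 313.715 / 0.3052 ≈ 1027.900
  x_4 = (0.168750·110 + 0.272000·300 + 0.300250·350 + 0.635500·360) / 0.3052 = 434.03 / 0.3052 ≈ 1422.117

x_4 = 1422.117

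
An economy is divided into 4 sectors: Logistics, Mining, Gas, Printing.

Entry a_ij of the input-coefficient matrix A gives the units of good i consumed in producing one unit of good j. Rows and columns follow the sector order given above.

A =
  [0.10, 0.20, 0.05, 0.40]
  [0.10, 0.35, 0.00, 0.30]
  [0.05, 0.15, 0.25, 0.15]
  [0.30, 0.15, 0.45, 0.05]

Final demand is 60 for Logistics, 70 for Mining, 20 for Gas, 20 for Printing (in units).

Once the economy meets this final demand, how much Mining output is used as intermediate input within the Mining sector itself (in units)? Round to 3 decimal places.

I − A =
  [   0.90    -0.20    -0.05    -0.40]
  [  -0.10     0.65     0.00    -0.30]
  [  -0.05    -0.15     0.75    -0.15]
  [  -0.30    -0.15    -0.45     0.95]
Compute the cofactors C_ij = (−1)^(i+j)·(3×3 minor ij) of I−A; the adjugate is their transpose:
adj(I−A) = Cᵀ =
  [ 0.365250   0.209250   0.172625   0.247125]
  [ 0.138750   0.476875   0.148750   0.232500]
  [ 0.087875   0.152000   0.394250   0.147250]
  [ 0.178875   0.213375   0.264750   0.421375]
det(I−A) = Σ_j (I−A)_1j·C_1j = (0.90)(0.365250) + (-0.20)(0.138750) + (-0.05)(0.087875) + (-0.40)(0.178875) = 0.22503125
(I − A)⁻¹ = adj(I−A) / det(I−A) ≈
  [   1.6231     0.9299     0.7671     1.0982]
  [   0.6166     2.1192     0.6610     1.0332]
  [   0.3905     0.6755     1.7520     0.6544]
  [   0.7949     0.9482     1.1765     1.8725]
First solve x = (I − A)⁻¹ d = adj(I−A)·d / det(I−A); in particular x_M = (0.138750·60 + 0.476875·70 + 0.148750·20 + 0.232500·20) / 0.22503125 = 49.33125 / 0.22503125 ≈ 219.21955.
Intermediate flow from M to M: z_MM = a_MM · x_M = 0.35 × 49.33125 / 0.22503125 = 17.2659375 / 0.22503125 ≈ 76.727.

z_MM = 76.727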